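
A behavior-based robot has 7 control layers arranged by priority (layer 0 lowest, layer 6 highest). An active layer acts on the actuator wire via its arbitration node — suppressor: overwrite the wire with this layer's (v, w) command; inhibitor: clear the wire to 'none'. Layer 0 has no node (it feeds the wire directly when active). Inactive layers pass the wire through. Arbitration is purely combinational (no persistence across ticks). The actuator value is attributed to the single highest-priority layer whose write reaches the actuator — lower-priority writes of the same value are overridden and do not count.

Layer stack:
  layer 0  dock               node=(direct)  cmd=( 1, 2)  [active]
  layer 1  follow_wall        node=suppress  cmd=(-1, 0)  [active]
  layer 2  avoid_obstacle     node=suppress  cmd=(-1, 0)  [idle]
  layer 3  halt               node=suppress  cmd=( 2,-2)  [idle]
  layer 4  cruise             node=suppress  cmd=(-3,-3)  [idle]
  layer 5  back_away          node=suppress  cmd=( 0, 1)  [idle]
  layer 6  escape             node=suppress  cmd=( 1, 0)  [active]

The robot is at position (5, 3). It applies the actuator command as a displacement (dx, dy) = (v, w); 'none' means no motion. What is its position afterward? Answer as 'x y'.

6 3

layer 0 (dock) active — direct: (1, 2)
layer 1 (follow_wall) active — suppresses: (-1, 0)
layer 2 (avoid_obstacle) idle — unchanged: (-1, 0)
layer 3 (halt) idle — unchanged: (-1, 0)
layer 4 (cruise) idle — unchanged: (-1, 0)
layer 5 (back_away) idle — unchanged: (-1, 0)
layer 6 (escape) active — suppresses: (1, 0)
→ actuator (1, 0)
position: (5, 3) + (1, 0) = (6, 3)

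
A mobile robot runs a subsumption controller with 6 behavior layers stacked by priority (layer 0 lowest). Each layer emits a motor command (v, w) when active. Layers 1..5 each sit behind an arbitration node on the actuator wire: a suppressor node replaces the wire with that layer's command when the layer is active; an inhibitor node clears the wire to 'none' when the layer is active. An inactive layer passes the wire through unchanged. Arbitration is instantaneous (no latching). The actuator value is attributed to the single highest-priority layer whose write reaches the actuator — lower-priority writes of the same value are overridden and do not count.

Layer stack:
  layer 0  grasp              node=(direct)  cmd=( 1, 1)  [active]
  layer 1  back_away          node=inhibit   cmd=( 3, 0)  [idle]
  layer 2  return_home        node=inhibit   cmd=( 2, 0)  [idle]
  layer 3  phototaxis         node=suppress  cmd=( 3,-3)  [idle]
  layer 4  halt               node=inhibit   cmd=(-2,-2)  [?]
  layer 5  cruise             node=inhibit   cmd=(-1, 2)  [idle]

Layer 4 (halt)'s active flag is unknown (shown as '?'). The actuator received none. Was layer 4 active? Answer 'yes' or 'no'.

yes

If layer 4 is active=yes:
  actuator would be none
If layer 4 is active=no:
  actuator would be (1, 1)
Observed none, so layer 4 was active.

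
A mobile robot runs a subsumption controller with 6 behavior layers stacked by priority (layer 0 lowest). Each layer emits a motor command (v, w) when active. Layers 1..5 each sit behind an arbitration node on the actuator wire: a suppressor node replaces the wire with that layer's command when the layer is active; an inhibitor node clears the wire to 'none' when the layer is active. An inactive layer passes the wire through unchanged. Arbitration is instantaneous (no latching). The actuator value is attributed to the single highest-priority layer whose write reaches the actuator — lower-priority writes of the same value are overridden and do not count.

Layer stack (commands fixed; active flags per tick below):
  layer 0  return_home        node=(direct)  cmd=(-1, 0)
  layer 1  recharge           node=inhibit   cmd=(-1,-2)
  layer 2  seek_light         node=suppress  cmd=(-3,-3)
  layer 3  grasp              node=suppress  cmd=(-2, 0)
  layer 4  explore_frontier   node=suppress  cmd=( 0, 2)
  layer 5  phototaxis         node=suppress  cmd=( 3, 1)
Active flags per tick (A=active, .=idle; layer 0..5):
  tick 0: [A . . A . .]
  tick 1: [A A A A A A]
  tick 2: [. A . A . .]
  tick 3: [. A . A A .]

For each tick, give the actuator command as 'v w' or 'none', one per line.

-2 0
3 1
-2 0
0 2

tick 0:
  L0 return_home: active, feeds wire = (-1, 0)
  L1 recharge: idle → wire stays (-1, 0)
  L2 seek_light: idle → wire stays (-1, 0)
  L3 grasp: active, suppressor → wire = (-2, 0)
  L4 explore_frontier: idle → wire stays (-2, 0)
  L5 phototaxis: idle → wire stays (-2, 0)
  actuator = (-2, 0)
tick 1:
  L0 return_home: active, feeds wire = (-1, 0)
  L1 recharge: active, inhibitor → wire = none
  L2 seek_light: active, suppressor → wire = (-3, -3)
  L3 grasp: active, suppressor → wire = (-2, 0)
  L4 explore_frontier: active, suppressor → wire = (0, 2)
  L5 phototaxis: active, suppressor → wire = (3, 1)
  actuator = (3, 1)
tick 2:
  L0 return_home: idle → wire = none
  L1 recharge: active, inhibitor → wire = none
  L2 seek_light: idle → wire stays none
  L3 grasp: active, suppressor → wire = (-2, 0)
  L4 explore_frontier: idle → wire stays (-2, 0)
  L5 phototaxis: idle → wire stays (-2, 0)
  actuator = (-2, 0)
tick 3:
  L0 return_home: idle → wire = none
  L1 recharge: active, inhibitor → wire = none
  L2 seek_light: idle → wire stays none
  L3 grasp: active, suppressor → wire = (-2, 0)
  L4 explore_frontier: active, suppressor → wire = (0, 2)
  L5 phototaxis: idle → wire stays (0, 2)
  actuator = (0, 2)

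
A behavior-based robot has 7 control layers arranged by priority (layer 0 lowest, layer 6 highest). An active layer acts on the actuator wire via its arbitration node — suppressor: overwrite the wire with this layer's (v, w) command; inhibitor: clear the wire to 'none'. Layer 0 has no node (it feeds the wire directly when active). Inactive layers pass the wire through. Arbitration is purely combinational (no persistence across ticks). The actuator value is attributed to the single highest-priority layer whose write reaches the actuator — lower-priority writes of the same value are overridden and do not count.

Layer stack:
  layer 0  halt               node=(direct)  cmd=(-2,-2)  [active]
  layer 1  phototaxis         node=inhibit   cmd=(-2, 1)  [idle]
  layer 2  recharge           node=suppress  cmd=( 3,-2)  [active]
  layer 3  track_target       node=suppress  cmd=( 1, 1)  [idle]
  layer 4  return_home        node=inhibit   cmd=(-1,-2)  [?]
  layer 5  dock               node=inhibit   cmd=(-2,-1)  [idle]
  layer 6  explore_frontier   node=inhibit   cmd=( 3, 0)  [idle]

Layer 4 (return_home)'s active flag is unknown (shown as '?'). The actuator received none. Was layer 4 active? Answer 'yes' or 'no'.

yes

If layer 4 is active=yes:
  actuator would be none
If layer 4 is active=no:
  actuator would be (3, -2)
Observed none, so layer 4 was active.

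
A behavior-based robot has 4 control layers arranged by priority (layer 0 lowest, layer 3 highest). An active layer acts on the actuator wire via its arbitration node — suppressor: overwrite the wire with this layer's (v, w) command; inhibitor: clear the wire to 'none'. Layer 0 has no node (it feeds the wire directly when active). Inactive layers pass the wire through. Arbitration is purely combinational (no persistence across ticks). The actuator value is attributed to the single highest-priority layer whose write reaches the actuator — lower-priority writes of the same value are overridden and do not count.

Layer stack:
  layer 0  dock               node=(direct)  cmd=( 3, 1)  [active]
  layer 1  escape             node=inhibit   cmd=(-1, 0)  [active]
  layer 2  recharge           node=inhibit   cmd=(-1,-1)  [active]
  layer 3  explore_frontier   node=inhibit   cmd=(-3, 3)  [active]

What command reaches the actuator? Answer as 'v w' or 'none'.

none

L0 dock: active, feeds wire = (3, 1)
L1 escape: active, inhibitor → wire = none
L2 recharge: active, inhibitor → wire = none
L3 explore_frontier: active, inhibitor → wire = none
actuator = none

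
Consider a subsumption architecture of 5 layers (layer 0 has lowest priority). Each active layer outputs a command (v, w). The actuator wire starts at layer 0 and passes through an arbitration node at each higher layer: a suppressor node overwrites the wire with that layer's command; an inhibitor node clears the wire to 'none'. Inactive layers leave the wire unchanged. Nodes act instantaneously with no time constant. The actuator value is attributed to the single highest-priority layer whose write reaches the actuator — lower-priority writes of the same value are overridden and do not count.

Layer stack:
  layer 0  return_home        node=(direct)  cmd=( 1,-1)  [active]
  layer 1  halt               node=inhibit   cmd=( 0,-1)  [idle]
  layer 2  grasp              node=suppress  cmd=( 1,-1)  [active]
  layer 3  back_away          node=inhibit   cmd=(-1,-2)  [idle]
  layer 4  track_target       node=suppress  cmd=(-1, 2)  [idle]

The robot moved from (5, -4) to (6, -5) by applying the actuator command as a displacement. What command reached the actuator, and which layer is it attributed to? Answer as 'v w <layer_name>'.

1 -1 grasp

displacement = (6, -5) − (5, -4) = (1, -1)
layer 0 (return_home) active — direct: (1, -1)
layer 1 (halt) idle — unchanged: (1, -1)
layer 2 (grasp) active — suppresses: (1, -1)
layer 3 (back_away) idle — unchanged: (1, -1)
layer 4 (track_target) idle — unchanged: (1, -1)
→ actuator (1, -1) — from layer 2 (grasp)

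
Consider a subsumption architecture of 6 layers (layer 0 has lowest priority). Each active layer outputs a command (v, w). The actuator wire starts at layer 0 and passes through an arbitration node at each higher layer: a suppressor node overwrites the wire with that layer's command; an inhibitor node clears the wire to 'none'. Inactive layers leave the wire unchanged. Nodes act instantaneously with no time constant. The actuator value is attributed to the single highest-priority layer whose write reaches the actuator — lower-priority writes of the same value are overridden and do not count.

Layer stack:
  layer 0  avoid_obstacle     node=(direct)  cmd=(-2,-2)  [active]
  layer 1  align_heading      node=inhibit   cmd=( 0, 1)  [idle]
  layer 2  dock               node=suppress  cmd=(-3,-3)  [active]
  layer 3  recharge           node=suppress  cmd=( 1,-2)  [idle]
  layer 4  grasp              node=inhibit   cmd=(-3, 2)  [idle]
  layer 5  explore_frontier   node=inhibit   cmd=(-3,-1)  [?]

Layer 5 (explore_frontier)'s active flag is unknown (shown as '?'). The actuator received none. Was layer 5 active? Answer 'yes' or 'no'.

If layer 5 is active=yes:
  actuator would be none
If layer 5 is active=no:
  actuator would be (-3, -3)
Observed none, so layer 5 was active.

yes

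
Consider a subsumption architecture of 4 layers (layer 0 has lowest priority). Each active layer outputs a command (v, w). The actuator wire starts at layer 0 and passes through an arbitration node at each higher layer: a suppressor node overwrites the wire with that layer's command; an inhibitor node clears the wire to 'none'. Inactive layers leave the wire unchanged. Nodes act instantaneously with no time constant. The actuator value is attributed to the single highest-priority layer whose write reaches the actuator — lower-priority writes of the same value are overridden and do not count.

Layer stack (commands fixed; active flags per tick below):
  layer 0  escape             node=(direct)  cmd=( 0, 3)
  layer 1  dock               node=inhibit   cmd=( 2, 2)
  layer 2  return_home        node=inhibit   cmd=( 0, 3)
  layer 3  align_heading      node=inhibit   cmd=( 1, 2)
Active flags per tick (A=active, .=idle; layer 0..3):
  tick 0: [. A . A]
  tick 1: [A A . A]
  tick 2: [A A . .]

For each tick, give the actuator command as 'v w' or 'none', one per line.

tick 0:
  [0] escape off; wire := none
  [1] dock on (inhibit); wire := none
  [2] return_home off; pass none
  [3] align_heading on (inhibit); wire := none
  output none
tick 1:
  [0] escape on; wire := (0, 3)
  [1] dock on (inhibit); wire := none
  [2] return_home off; pass none
  [3] align_heading on (inhibit); wire := none
  output none
tick 2:
  [0] escape on; wire := (0, 3)
  [1] dock on (inhibit); wire := none
  [2] return_home off; pass none
  [3] align_heading off; pass none
  output none

none
none
none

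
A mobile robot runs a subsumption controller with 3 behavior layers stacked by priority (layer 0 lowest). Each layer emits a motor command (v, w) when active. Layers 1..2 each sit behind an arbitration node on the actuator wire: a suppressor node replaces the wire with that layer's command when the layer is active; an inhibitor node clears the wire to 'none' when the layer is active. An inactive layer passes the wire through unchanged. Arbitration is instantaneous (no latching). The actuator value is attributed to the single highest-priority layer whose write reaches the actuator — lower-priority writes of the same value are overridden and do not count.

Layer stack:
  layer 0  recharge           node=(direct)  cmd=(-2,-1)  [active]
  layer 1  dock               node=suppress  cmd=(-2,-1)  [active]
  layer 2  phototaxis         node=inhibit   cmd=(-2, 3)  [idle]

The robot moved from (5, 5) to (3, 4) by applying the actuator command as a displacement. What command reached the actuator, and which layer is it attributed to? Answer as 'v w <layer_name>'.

-2 -1 dock

displacement = (3, 4) − (5, 5) = (-2, -1)
L0 recharge: active, feeds wire = (-2, -1)
L1 dock: active, suppressor → wire = (-2, -1)
L2 phototaxis: idle → wire stays (-2, -1)
actuator = (-2, -1) — from layer 1 (dock)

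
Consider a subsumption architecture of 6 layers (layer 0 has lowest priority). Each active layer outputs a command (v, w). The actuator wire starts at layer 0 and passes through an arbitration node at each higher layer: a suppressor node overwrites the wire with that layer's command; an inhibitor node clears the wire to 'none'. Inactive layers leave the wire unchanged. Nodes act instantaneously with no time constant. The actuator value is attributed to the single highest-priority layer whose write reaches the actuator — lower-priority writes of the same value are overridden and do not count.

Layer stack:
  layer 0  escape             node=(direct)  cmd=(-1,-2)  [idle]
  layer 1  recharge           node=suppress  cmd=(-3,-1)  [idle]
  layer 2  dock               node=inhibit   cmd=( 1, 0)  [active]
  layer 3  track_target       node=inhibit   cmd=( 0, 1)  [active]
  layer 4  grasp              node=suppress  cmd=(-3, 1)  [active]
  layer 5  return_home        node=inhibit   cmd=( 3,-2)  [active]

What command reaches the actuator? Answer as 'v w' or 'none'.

none

L0 escape: idle → wire = none
L1 recharge: idle → wire stays none
L2 dock: active, inhibitor → wire = none
L3 track_target: active, inhibitor → wire = none
L4 grasp: active, suppressor → wire = (-3, 1)
L5 return_home: active, inhibitor → wire = none
actuator = none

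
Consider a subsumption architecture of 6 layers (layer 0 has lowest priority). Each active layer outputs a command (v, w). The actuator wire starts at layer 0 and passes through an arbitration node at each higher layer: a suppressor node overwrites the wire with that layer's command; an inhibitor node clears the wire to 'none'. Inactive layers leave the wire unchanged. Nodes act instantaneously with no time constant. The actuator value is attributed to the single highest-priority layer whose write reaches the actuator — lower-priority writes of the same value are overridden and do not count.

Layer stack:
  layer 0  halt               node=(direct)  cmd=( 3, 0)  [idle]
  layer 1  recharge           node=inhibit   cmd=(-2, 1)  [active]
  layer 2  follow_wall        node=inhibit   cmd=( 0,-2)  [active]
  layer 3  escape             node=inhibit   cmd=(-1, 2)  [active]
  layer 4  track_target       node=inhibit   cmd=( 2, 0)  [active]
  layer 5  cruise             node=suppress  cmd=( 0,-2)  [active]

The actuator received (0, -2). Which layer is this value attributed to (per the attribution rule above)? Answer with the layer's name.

cruise

[0] halt off; wire := none
[1] recharge on (inhibit); wire := none
[2] follow_wall on (inhibit); wire := none
[3] escape on (inhibit); wire := none
[4] track_target on (inhibit); wire := none
[5] cruise on (suppress); wire := (0, -2)
output (0, -2)
last writer: layer 5 = cruise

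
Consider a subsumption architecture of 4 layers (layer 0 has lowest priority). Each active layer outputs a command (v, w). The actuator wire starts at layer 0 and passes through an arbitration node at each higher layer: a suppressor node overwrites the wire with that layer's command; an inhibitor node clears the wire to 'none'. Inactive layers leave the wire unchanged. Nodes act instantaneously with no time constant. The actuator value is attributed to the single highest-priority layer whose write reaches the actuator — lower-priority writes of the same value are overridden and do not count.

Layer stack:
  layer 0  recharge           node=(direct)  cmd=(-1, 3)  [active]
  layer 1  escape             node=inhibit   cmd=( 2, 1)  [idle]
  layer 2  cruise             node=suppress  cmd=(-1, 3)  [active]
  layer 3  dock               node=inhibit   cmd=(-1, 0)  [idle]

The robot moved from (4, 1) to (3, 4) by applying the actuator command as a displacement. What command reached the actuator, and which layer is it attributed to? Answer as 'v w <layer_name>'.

-1 3 cruise

displacement = (3, 4) − (4, 1) = (-1, 3)
layer 0 (recharge) active — direct: (-1, 3)
layer 1 (escape) idle — unchanged: (-1, 3)
layer 2 (cruise) active — suppresses: (-1, 3)
layer 3 (dock) idle — unchanged: (-1, 3)
→ actuator (-1, 3) — from layer 2 (cruise)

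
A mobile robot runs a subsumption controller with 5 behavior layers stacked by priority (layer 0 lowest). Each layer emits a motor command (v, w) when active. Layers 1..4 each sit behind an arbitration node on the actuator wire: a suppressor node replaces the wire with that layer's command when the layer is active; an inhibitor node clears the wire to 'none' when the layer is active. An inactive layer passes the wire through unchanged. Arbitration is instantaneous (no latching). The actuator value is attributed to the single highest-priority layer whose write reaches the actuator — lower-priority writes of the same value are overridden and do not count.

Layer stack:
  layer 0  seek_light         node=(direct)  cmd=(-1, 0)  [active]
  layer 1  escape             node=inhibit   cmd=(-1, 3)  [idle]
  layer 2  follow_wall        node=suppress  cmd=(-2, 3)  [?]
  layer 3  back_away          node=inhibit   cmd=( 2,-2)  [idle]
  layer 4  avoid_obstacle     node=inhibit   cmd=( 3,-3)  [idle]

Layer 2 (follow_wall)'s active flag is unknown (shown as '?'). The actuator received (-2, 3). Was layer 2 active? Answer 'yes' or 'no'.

If layer 2 is active=yes:
  actuator would be (-2, 3)
If layer 2 is active=no:
  actuator would be (-1, 0)
Observed (-2, 3), so layer 2 was active.

yes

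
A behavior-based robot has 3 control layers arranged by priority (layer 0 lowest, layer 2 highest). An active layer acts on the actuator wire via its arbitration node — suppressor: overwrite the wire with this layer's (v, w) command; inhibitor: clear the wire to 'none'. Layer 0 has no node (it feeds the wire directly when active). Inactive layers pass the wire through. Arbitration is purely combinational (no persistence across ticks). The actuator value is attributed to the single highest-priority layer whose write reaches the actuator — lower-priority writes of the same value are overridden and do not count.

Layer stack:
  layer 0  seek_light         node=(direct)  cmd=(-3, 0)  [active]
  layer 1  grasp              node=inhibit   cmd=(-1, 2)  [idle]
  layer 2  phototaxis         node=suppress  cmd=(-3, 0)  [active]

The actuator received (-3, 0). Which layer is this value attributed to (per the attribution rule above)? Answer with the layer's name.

phototaxis

[0] seek_light on; wire := (-3, 0)
[1] grasp off; pass (-3, 0)
[2] phototaxis on (suppress); wire := (-3, 0)
output (-3, 0)
last writer: layer 2 = phototaxis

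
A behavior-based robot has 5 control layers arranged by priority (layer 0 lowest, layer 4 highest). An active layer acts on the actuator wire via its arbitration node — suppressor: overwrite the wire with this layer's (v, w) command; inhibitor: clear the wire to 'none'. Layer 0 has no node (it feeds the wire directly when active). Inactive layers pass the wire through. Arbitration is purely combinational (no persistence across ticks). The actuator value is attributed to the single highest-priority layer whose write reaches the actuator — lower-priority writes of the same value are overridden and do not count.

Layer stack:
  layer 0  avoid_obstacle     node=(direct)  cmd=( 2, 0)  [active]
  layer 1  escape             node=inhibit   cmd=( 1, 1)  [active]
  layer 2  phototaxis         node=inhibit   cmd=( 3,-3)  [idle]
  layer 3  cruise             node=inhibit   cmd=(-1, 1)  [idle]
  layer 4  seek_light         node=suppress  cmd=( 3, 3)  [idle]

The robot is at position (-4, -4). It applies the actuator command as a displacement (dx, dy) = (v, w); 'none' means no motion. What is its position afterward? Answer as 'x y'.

[0] avoid_obstacle on; wire := (2, 0)
[1] escape on (inhibit); wire := none
[2] phototaxis off; pass none
[3] cruise off; pass none
[4] seek_light off; pass none
output none
position: (-4, -4) + none = (-4, -4)

-4 -4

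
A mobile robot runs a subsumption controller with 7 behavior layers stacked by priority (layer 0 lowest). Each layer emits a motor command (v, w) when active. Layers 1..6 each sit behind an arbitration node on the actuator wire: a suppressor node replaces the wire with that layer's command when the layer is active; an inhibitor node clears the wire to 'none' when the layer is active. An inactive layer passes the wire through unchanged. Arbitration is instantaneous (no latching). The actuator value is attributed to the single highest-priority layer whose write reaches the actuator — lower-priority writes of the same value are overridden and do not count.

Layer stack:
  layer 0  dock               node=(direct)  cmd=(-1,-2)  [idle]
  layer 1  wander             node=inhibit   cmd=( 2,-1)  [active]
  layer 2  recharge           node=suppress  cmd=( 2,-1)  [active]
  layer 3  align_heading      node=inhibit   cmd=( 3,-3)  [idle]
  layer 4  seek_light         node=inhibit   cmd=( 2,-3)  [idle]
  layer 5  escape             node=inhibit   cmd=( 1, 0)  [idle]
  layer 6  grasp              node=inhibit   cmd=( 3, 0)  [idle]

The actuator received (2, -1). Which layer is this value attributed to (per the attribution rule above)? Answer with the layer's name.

layer 0 (dock) idle — none
layer 1 (wander) active — inhibits: none
layer 2 (recharge) active — suppresses: (2, -1)
layer 3 (align_heading) idle — unchanged: (2, -1)
layer 4 (seek_light) idle — unchanged: (2, -1)
layer 5 (escape) idle — unchanged: (2, -1)
layer 6 (grasp) idle — unchanged: (2, -1)
→ actuator (2, -1)
last writer: layer 2 = recharge

recharge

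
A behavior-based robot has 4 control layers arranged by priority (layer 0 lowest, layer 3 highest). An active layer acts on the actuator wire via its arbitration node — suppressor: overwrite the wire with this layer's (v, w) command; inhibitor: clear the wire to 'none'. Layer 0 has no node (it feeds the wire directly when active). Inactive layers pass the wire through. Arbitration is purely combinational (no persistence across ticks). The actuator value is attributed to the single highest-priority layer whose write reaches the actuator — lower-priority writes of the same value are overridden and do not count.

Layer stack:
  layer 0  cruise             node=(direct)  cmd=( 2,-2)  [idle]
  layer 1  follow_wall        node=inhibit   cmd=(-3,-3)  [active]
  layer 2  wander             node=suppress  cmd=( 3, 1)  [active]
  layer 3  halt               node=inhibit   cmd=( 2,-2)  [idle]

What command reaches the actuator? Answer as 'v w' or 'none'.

[0] cruise off; wire := none
[1] follow_wall on (inhibit); wire := none
[2] wander on (suppress); wire := (3, 1)
[3] halt off; pass (3, 1)
output (3, 1)

3 1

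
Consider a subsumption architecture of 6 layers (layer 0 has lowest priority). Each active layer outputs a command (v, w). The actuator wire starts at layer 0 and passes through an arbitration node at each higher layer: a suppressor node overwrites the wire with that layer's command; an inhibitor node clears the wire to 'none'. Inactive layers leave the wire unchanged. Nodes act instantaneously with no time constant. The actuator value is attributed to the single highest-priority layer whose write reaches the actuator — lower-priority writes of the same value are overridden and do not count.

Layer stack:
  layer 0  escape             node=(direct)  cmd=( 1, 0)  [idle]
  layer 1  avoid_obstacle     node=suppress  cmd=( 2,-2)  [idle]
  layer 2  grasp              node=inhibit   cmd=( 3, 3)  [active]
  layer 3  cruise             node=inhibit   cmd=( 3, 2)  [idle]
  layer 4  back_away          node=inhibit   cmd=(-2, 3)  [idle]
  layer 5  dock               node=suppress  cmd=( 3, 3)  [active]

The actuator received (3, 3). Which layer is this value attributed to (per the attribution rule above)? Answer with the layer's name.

layer 0 (escape) idle — none
layer 1 (avoid_obstacle) idle — unchanged: none
layer 2 (grasp) active — inhibits: none
layer 3 (cruise) idle — unchanged: none
layer 4 (back_away) idle — unchanged: none
layer 5 (dock) active — suppresses: (3, 3)
→ actuator (3, 3)
last writer: layer 5 = dock

dock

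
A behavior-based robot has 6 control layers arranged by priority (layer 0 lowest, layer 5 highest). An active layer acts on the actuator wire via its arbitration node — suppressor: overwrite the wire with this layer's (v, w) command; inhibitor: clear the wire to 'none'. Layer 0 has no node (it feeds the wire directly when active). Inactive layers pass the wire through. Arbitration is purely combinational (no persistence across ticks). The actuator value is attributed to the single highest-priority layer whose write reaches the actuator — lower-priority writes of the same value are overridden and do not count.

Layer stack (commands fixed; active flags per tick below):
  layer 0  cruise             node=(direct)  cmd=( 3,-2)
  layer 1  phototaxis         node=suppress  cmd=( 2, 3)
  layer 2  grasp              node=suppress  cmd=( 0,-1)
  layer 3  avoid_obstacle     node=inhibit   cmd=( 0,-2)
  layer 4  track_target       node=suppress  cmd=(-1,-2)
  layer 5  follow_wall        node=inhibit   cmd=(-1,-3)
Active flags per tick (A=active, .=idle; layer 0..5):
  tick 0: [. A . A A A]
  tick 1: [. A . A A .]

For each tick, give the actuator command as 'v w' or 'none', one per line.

none
-1 -2

tick 0:
  layer 0 (cruise) idle — none
  layer 1 (phototaxis) active — suppresses: (2, 3)
  layer 2 (grasp) idle — unchanged: (2, 3)
  layer 3 (avoid_obstacle) active — inhibits: none
  layer 4 (track_target) active — suppresses: (-1, -2)
  layer 5 (follow_wall) active — inhibits: none
  → actuator none
tick 1:
  layer 0 (cruise) idle — none
  layer 1 (phototaxis) active — suppresses: (2, 3)
  layer 2 (grasp) idle — unchanged: (2, 3)
  layer 3 (avoid_obstacle) active — inhibits: none
  layer 4 (track_target) active — suppresses: (-1, -2)
  layer 5 (follow_wall) idle — unchanged: (-1, -2)
  → actuator (-1, -2)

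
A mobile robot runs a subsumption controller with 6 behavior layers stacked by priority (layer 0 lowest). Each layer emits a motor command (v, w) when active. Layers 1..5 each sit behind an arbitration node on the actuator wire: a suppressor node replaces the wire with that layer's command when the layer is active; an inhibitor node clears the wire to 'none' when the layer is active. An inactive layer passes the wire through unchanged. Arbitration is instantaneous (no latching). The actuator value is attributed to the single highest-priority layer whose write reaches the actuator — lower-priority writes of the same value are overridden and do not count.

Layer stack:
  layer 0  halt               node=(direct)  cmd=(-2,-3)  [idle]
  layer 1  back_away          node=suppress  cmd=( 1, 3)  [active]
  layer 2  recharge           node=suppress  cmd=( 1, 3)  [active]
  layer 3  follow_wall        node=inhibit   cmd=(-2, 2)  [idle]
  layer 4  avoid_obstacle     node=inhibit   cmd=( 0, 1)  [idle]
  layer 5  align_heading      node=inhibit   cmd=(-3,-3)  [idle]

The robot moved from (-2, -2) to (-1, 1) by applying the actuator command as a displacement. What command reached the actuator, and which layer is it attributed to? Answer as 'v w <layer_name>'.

1 3 recharge

displacement = (-1, 1) − (-2, -2) = (1, 3)
[0] halt off; wire := none
[1] back_away on (suppress); wire := (1, 3)
[2] recharge on (suppress); wire := (1, 3)
[3] follow_wall off; pass (1, 3)
[4] avoid_obstacle off; pass (1, 3)
[5] align_heading off; pass (1, 3)
output (1, 3) — from layer 2 (recharge)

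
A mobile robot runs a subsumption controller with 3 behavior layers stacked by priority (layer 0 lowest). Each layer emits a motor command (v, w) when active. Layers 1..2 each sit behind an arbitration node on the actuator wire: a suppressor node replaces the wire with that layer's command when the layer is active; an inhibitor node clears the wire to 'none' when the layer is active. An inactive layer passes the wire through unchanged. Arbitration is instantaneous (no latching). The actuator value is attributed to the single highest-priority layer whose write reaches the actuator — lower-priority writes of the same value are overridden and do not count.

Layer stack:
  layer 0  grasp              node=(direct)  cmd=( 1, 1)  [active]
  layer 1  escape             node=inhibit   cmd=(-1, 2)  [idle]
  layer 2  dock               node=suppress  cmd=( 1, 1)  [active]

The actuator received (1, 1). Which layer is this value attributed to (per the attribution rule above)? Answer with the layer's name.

L0 grasp: active, feeds wire = (1, 1)
L1 escape: idle → wire stays (1, 1)
L2 dock: active, suppressor → wire = (1, 1)
actuator = (1, 1)
last writer: layer 2 = dock

dock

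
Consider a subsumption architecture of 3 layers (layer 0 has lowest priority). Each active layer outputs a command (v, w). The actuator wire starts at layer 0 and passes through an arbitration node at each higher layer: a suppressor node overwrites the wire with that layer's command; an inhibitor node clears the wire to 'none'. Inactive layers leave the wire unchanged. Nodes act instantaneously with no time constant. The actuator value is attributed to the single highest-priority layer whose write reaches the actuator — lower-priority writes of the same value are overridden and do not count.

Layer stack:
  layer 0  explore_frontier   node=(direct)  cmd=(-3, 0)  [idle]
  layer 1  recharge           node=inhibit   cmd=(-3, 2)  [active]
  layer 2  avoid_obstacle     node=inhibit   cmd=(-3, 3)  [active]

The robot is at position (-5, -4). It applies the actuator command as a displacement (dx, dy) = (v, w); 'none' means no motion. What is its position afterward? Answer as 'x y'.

-5 -4

[0] explore_frontier off; wire := none
[1] recharge on (inhibit); wire := none
[2] avoid_obstacle on (inhibit); wire := none
output none
position: (-5, -4) + none = (-5, -4)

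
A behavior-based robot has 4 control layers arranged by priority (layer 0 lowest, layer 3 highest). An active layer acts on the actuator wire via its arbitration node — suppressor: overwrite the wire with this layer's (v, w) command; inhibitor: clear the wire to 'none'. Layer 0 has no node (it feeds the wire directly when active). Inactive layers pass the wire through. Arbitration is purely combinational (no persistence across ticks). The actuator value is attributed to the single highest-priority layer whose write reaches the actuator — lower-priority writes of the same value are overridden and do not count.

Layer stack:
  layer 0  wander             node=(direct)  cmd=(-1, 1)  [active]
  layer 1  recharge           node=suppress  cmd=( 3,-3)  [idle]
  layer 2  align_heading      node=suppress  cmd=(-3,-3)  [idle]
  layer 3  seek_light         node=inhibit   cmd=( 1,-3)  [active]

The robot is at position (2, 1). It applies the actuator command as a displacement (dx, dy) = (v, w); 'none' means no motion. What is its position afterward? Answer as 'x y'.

2 1

layer 0 (wander) active — direct: (-1, 1)
layer 1 (recharge) idle — unchanged: (-1, 1)
layer 2 (align_heading) idle — unchanged: (-1, 1)
layer 3 (seek_light) active — inhibits: none
→ actuator none
position: (2, 1) + none = (2, 1)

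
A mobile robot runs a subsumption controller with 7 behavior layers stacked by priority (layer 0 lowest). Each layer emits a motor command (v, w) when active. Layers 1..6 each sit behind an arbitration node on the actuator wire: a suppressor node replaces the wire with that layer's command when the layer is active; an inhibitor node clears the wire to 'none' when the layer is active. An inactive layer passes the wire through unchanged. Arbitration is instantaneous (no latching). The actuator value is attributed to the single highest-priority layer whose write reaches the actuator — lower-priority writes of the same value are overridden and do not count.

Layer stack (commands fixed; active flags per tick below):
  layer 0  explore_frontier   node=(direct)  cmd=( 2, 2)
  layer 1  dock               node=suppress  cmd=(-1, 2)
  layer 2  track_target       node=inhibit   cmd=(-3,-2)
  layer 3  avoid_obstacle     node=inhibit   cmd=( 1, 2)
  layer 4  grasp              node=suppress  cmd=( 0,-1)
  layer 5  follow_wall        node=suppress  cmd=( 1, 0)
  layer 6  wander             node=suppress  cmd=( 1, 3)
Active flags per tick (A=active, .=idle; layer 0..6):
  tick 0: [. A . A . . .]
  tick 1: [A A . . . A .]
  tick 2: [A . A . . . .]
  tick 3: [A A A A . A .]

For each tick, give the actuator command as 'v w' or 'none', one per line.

none
1 0
none
1 0

tick 0:
  [0] explore_frontier off; wire := none
  [1] dock on (suppress); wire := (-1, 2)
  [2] track_target off; pass (-1, 2)
  [3] avoid_obstacle on (inhibit); wire := none
  [4] grasp off; pass none
  [5] follow_wall off; pass none
  [6] wander off; pass none
  output none
tick 1:
  [0] explore_frontier on; wire := (2, 2)
  [1] dock on (suppress); wire := (-1, 2)
  [2] track_target off; pass (-1, 2)
  [3] avoid_obstacle off; pass (-1, 2)
  [4] grasp off; pass (-1, 2)
  [5] follow_wall on (suppress); wire := (1, 0)
  [6] wander off; pass (1, 0)
  output (1, 0)
tick 2:
  [0] explore_frontier on; wire := (2, 2)
  [1] dock off; pass (2, 2)
  [2] track_target on (inhibit); wire := none
  [3] avoid_obstacle off; pass none
  [4] grasp off; pass none
  [5] follow_wall off; pass none
  [6] wander off; pass none
  output none
tick 3:
  [0] explore_frontier on; wire := (2, 2)
  [1] dock on (suppress); wire := (-1, 2)
  [2] track_target on (inhibit); wire := none
  [3] avoid_obstacle on (inhibit); wire := none
  [4] grasp off; pass none
  [5] follow_wall on (suppress); wire := (1, 0)
  [6] wander off; pass (1, 0)
  output (1, 0)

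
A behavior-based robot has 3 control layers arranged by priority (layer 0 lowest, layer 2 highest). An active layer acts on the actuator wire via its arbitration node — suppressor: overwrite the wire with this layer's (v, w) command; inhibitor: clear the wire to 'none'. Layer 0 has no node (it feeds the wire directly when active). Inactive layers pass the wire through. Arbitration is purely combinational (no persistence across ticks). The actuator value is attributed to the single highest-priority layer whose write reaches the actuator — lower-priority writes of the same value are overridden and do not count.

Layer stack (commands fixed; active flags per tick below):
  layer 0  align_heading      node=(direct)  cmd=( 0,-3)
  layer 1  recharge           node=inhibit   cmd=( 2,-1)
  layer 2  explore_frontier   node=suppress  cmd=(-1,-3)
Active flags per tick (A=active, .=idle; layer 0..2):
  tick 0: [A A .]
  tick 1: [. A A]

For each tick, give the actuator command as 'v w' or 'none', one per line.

tick 0:
  [0] align_heading on; wire := (0, -3)
  [1] recharge on (inhibit); wire := none
  [2] explore_frontier off; pass none
  output none
tick 1:
  [0] align_heading off; wire := none
  [1] recharge on (inhibit); wire := none
  [2] explore_frontier on (suppress); wire := (-1, -3)
  output (-1, -3)

none
-1 -3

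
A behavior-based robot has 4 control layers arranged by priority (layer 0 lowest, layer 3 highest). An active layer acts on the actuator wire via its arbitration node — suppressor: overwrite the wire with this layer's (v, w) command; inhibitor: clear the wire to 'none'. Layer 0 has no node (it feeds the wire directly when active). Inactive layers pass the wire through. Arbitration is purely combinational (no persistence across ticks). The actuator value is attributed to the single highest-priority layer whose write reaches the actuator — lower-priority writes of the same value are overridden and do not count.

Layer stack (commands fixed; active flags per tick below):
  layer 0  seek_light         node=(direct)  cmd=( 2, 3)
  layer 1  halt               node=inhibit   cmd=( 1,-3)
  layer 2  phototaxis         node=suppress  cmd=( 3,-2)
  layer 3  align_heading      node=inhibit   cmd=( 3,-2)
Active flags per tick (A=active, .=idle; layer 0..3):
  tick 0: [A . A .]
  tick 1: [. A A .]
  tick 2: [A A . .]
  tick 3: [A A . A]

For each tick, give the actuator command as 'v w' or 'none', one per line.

3 -2
3 -2
none
none

tick 0:
  [0] seek_light on; wire := (2, 3)
  [1] halt off; pass (2, 3)
  [2] phototaxis on (suppress); wire := (3, -2)
  [3] align_heading off; pass (3, -2)
  output (3, -2)
tick 1:
  [0] seek_light off; wire := none
  [1] halt on (inhibit); wire := none
  [2] phototaxis on (suppress); wire := (3, -2)
  [3] align_heading off; pass (3, -2)
  output (3, -2)
tick 2:
  [0] seek_light on; wire := (2, 3)
  [1] halt on (inhibit); wire := none
  [2] phototaxis off; pass none
  [3] align_heading off; pass none
  output none
tick 3:
  [0] seek_light on; wire := (2, 3)
  [1] halt on (inhibit); wire := none
  [2] phototaxis off; pass none
  [3] align_heading on (inhibit); wire := none
  output none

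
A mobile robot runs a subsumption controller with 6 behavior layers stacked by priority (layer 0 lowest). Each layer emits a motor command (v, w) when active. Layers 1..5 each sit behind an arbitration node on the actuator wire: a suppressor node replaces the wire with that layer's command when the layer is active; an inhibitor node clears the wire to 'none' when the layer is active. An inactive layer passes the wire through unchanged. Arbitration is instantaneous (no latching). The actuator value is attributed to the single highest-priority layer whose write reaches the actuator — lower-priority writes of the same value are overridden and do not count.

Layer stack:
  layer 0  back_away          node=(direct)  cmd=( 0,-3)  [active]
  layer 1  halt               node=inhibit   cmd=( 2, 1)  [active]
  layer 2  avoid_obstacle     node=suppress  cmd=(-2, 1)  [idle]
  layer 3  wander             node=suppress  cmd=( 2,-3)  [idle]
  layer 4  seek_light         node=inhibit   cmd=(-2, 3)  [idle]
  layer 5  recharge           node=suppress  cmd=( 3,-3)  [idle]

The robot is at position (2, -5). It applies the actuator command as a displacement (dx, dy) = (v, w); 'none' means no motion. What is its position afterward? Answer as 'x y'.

2 -5

L0 back_away: active, feeds wire = (0, -3)
L1 halt: active, inhibitor → wire = none
L2 avoid_obstacle: idle → wire stays none
L3 wander: idle → wire stays none
L4 seek_light: idle → wire stays none
L5 recharge: idle → wire stays none
actuator = none
position: (2, -5) + none = (2, -5)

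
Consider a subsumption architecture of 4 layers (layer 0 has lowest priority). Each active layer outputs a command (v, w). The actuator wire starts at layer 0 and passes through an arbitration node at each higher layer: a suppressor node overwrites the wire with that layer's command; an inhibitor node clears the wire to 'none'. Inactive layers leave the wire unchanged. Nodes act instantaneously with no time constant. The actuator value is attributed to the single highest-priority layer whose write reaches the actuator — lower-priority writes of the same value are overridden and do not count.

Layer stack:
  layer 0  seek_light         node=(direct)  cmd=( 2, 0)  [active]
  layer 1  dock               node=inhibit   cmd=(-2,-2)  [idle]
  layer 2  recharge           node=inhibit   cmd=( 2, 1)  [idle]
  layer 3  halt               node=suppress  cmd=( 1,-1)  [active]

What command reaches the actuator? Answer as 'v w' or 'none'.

1 -1

L0 seek_light: active, feeds wire = (2, 0)
L1 dock: idle → wire stays (2, 0)
L2 recharge: idle → wire stays (2, 0)
L3 halt: active, suppressor → wire = (1, -1)
actuator = (1, -1)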